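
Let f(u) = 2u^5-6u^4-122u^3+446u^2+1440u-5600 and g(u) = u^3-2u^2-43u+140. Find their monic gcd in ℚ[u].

u^3-2u^2-43u+140

Repeated division with remainder:
  2u^5-6u^4-122u^3+446u^2+1440u-5600 = (2u^2-2u-40)(u^3-2u^2-43u+140) + (0)
The last nonzero remainder u^3-2u^2-43u+140 is already monic.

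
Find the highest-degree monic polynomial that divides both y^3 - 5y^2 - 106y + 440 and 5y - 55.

y - 11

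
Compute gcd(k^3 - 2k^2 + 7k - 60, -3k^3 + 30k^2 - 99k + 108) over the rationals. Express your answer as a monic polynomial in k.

k - 4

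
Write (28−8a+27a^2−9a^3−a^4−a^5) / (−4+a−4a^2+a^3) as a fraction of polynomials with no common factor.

Repeated division with remainder:
  −a^5−a^4−9a^3+27a^2−8a+28 = (−a^2−5a−28)(a^3−4a^2+a−4) + (−84a^2−84)
  a^3−4a^2+a−4 = (−(1/84)a+1/21)(−84a^2−84) + (0)
Last nonzero remainder: −84a^2−84. Dividing through by −84 gives the monic gcd a^2+1.
Cancel a^2+1 from numerator and denominator to get the reduced form.

(28−8a−a^2−a^3)/(−4+a)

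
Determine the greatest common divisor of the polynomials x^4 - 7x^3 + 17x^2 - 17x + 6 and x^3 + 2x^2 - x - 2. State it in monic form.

Repeated division with remainder:
  x^4 - 7x^3 + 17x^2 - 17x + 6 = (x - 9)(x^3 + 2x^2 - x - 2) + (36x^2 - 24x - 12)
  x^3 + 2x^2 - x - 2 = ((1/36)x + 2/27)(36x^2 - 24x - 12) + ((10/9)x - 10/9)
  36x^2 - 24x - 12 = ((162/5)x + 54/5)((10/9)x - 10/9) + (0)
Last nonzero remainder: (10/9)x - 10/9. Dividing through by 10/9 gives the monic gcd x - 1.

x - 1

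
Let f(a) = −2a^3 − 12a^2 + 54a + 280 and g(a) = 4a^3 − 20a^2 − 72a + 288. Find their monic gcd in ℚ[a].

a + 4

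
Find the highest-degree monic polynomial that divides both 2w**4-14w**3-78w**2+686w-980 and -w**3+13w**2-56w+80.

w-5

Repeated division with remainder:
  2w**4-14w**3-78w**2+686w-980 = (-2w-12)(-w**3+13w**2-56w+80) + (-34w**2+174w-20)
  -w**3+13w**2-56w+80 = ((1/34)w-67/289)(-34w**2+174w-20) + (-(4356/289)w+21780/289)
  -34w**2+174w-20 = ((4913/2178)w-289/1089)(-(4356/289)w+21780/289) + (0)
Last nonzero remainder: -(4356/289)w+21780/289. Dividing through by -4356/289 gives the monic gcd w-5.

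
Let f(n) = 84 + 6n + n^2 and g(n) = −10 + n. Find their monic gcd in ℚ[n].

1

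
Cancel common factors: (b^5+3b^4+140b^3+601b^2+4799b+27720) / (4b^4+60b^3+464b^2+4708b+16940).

By polynomial division,
  b^5+3b^4+140b^3+601b^2+4799b+27720 = ((1/4)b-3)(4b^4+60b^3+464b^2+4708b+16940) + (204b^3+816b^2+14688b+78540)
  4b^4+60b^3+464b^2+4708b+16940 = ((1/51)b+11/51)(204b^3+816b^2+14688b+78540) + (0)
Last nonzero remainder: 204b^3+816b^2+14688b+78540. Dividing through by 204 gives the monic gcd b^3+4b^2+72b+385.
Cancel b^3+4b^2+72b+385 from numerator and denominator to get the reduced form.

(b^2-b+72)/(4b+44)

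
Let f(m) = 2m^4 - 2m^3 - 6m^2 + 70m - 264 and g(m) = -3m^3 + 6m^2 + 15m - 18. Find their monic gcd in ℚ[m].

m - 3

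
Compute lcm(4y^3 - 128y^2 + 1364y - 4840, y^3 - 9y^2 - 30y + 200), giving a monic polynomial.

y^5 - 31y^4 + 289y^3 - 229y^2 - 8030y + 24200

Apply the Euclidean algorithm:
  4y^3 - 128y^2 + 1364y - 4840 = (4)(y^3 - 9y^2 - 30y + 200) + (-92y^2 + 1484y - 5640)
  y^3 - 9y^2 - 30y + 200 = (-(1/92)y - 41/529)(-92y^2 + 1484y - 5640) + ((12544/529)y - 125440/529)
  -92y^2 + 1484y - 5640 = (-(12167/3136)y + 74589/3136)((12544/529)y - 125440/529) + (0)
Last nonzero remainder: (12544/529)y - 125440/529. Dividing through by 12544/529 gives the monic gcd y - 10.
Then lcm(f, g) = f·g / gcd(f, g); expanding and making the result monic gives the answer.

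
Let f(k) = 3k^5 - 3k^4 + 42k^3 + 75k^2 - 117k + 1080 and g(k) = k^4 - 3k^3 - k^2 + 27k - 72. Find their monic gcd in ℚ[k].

k^3 - k + 24

Euclidean algorithm in ℚ[k]:
  3k^5 - 3k^4 + 42k^3 + 75k^2 - 117k + 1080 = (3k + 6)(k^4 - 3k^3 - k^2 + 27k - 72) + (63k^3 - 63k + 1512)
  k^4 - 3k^3 - k^2 + 27k - 72 = ((1/63)k - 1/21)(63k^3 - 63k + 1512) + (0)
Last nonzero remainder: 63k^3 - 63k + 1512. Dividing through by 63 gives the monic gcd k^3 - k + 24.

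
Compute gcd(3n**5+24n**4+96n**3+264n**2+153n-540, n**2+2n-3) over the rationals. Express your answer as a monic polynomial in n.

Euclidean algorithm in ℚ[n]:
  3n**5+24n**4+96n**3+264n**2+153n-540 = (3n**3+18n**2+69n+180)(n**2+2n-3) + (0)
The last nonzero remainder n**2+2n-3 is already monic.

n**2+2n-3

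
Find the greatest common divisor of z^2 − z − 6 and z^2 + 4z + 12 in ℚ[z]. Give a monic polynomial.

Repeated division with remainder:
  z^2 − z − 6 = (z^2 + 4z + 12) + (−5z − 18)
  z^2 + 4z + 12 = (−(1/5)z − 2/25)(−5z − 18) + (264/25)
  −5z − 18 = (−(125/264)z − 75/44)(264/25) + (0)
The last nonzero remainder is the constant 264/25, so the polynomials are coprime and gcd = 1.

1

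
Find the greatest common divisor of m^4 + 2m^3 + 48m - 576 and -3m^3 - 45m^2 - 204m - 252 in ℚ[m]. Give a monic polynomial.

m + 6

Repeated division with remainder:
  m^4 + 2m^3 + 48m - 576 = (-(1/3)m + 13/3)(-3m^3 - 45m^2 - 204m - 252) + (127m^2 + 848m + 516)
  -3m^3 - 45m^2 - 204m - 252 = (-(3/127)m - 3171/16129)(127m^2 + 848m + 516) + (-(404712/16129)m - 2428272/16129)
  127m^2 + 848m + 516 = (-(2048383/404712)m - 693547/202356)(-(404712/16129)m - 2428272/16129) + (0)
Last nonzero remainder: -(404712/16129)m - 2428272/16129. Dividing through by -404712/16129 gives the monic gcd m + 6.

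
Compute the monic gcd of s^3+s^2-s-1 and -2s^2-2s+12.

Apply the Euclidean algorithm:
  s^3+s^2-s-1 = (-(1/2)s)(-2s^2-2s+12) + (5s-1)
  -2s^2-2s+12 = (-(2/5)s-12/25)(5s-1) + (288/25)
  5s-1 = ((125/288)s-25/288)(288/25) + (0)
The last nonzero remainder is the constant 288/25, so the polynomials are coprime and gcd = 1.

1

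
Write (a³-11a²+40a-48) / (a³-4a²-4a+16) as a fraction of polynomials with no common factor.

(a²-7a+12)/(a²-4)

By polynomial division,
  a³-11a²+40a-48 = (a³-4a²-4a+16) + (-7a²+44a-64)
  a³-4a²-4a+16 = (-(1/7)a-16/49)(-7a²+44a-64) + ((60/49)a-240/49)
  -7a²+44a-64 = (-(343/60)a+196/15)((60/49)a-240/49) + (0)
Last nonzero remainder: (60/49)a-240/49. Dividing through by 60/49 gives the monic gcd a-4.
Cancel a-4 from numerator and denominator to get the reduced form.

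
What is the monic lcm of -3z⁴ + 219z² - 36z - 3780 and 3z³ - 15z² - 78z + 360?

z⁵ - 4z⁴ - 73z³ + 304z² + 1212z - 5040

By polynomial division,
  -3z⁴ + 219z² - 36z - 3780 = (-z - 5)(3z³ - 15z² - 78z + 360) + (66z² - 66z - 1980)
  3z³ - 15z² - 78z + 360 = ((1/22)z - 2/11)(66z² - 66z - 1980) + (0)
Last nonzero remainder: 66z² - 66z - 1980. Dividing through by 66 gives the monic gcd z² - z - 30.
Then lcm(f, g) = f·g / gcd(f, g); expanding and making the result monic gives the answer.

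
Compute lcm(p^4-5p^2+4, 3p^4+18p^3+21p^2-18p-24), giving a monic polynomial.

p^5+4p^4-5p^3-20p^2+4p+16

By polynomial division,
  p^4-5p^2+4 = (1/3)(3p^4+18p^3+21p^2-18p-24) + (-6p^3-12p^2+6p+12)
  3p^4+18p^3+21p^2-18p-24 = (-(1/2)p-2)(-6p^3-12p^2+6p+12) + (0)
Last nonzero remainder: -6p^3-12p^2+6p+12. Dividing through by -6 gives the monic gcd p^3+2p^2-p-2.
Then lcm(f, g) = f·g / gcd(f, g); expanding and making the result monic gives the answer.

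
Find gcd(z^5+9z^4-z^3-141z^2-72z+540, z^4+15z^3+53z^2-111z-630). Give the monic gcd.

z^3+8z^2-3z-90

Apply the Euclidean algorithm:
  z^5+9z^4-z^3-141z^2-72z+540 = (z-6)(z^4+15z^3+53z^2-111z-630) + (36z^3+288z^2-108z-3240)
  z^4+15z^3+53z^2-111z-630 = ((1/36)z+7/36)(36z^3+288z^2-108z-3240) + (0)
Last nonzero remainder: 36z^3+288z^2-108z-3240. Dividing through by 36 gives the monic gcd z^3+8z^2-3z-90.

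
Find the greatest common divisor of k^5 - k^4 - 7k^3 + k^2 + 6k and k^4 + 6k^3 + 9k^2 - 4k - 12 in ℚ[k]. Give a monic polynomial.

k^2 + k - 2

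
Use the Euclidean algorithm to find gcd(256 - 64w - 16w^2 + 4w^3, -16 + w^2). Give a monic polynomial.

Euclidean algorithm in ℚ[w]:
  4w^3 - 16w^2 - 64w + 256 = (4w - 16)(w^2 - 16) + (0)
The last nonzero remainder w^2 - 16 is already monic.

-16 + w^2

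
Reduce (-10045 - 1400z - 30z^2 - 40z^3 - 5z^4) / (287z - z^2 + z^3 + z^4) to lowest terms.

(-35 - 5z)/(z)

By polynomial division,
  -5z^4 - 40z^3 - 30z^2 - 1400z - 10045 = (-5)(z^4 + z^3 - z^2 + 287z) + (-35z^3 - 35z^2 + 35z - 10045)
  z^4 + z^3 - z^2 + 287z = (-(1/35)z)(-35z^3 - 35z^2 + 35z - 10045) + (0)
Last nonzero remainder: -35z^3 - 35z^2 + 35z - 10045. Dividing through by -35 gives the monic gcd z^3 + z^2 - z + 287.
Cancel z^3 + z^2 - z + 287 from numerator and denominator to get the reduced form.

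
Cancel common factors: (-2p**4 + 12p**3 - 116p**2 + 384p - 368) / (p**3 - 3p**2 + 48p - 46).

By polynomial division,
  -2p**4 + 12p**3 - 116p**2 + 384p - 368 = (-2p + 6)(p**3 - 3p**2 + 48p - 46) + (-2p**2 + 4p - 92)
  p**3 - 3p**2 + 48p - 46 = (-(1/2)p + 1/2)(-2p**2 + 4p - 92) + (0)
Last nonzero remainder: -2p**2 + 4p - 92. Dividing through by -2 gives the monic gcd p**2 - 2p + 46.
Cancel p**2 - 2p + 46 from numerator and denominator to get the reduced form.

(-2p**2 + 8p - 8)/(p - 1)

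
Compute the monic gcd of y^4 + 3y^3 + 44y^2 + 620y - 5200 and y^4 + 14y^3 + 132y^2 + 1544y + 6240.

y^3 + 8y^2 + 84y + 1040

Repeated division with remainder:
  y^4 + 3y^3 + 44y^2 + 620y - 5200 = (y^4 + 14y^3 + 132y^2 + 1544y + 6240) + (-11y^3 - 88y^2 - 924y - 11440)
  y^4 + 14y^3 + 132y^2 + 1544y + 6240 = (-(1/11)y - 6/11)(-11y^3 - 88y^2 - 924y - 11440) + (0)
Last nonzero remainder: -11y^3 - 88y^2 - 924y - 11440. Dividing through by -11 gives the monic gcd y^3 + 8y^2 + 84y + 1040.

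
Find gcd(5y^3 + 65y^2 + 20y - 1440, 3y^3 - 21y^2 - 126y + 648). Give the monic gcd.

Euclidean algorithm in ℚ[y]:
  5y^3 + 65y^2 + 20y - 1440 = (5/3)(3y^3 - 21y^2 - 126y + 648) + (100y^2 + 230y - 2520)
  3y^3 - 21y^2 - 126y + 648 = ((3/100)y - 279/1000)(100y^2 + 230y - 2520) + ((1377/100)y - 1377/25)
  100y^2 + 230y - 2520 = ((10000/1377)y + 7000/153)((1377/100)y - 1377/25) + (0)
Last nonzero remainder: (1377/100)y - 1377/25. Dividing through by 1377/100 gives the monic gcd y - 4.

y - 4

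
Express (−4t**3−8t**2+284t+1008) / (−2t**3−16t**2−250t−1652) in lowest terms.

By polynomial division,
  −4t**3−8t**2+284t+1008 = (2)(−2t**3−16t**2−250t−1652) + (24t**2+784t+4312)
  −2t**3−16t**2−250t−1652 = (−(1/12)t+37/18)(24t**2+784t+4312) + (−(13520/9)t−94640/9)
  24t**2+784t+4312 = (−(27/1690)t−693/1690)(−(13520/9)t−94640/9) + (0)
Last nonzero remainder: −(13520/9)t−94640/9. Dividing through by −13520/9 gives the monic gcd t+7.
Cancel t+7 from numerator and denominator to get the reduced form.

(2t**2−10t−72)/(t**2+t+118)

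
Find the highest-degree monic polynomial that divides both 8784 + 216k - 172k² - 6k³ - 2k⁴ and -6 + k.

-6 + k

Euclidean algorithm in ℚ[k]:
  -2k⁴ - 6k³ - 172k² + 216k + 8784 = (-2k³ - 18k² - 280k - 1464)(k - 6) + (0)
The last nonzero remainder k - 6 is already monic.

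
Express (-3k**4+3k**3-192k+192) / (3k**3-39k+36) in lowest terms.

(-k**2+4k-16)/(k-3)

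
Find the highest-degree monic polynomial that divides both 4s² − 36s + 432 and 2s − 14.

1

Euclidean algorithm in ℚ[s]:
  4s² − 36s + 432 = (2s − 4)(2s − 14) + (376)
  2s − 14 = ((1/188)s − 7/188)(376) + (0)
The last nonzero remainder is the constant 376, so the polynomials are coprime and gcd = 1.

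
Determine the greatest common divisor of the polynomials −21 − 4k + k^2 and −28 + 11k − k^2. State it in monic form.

−7 + k

By polynomial division,
  k^2 − 4k − 21 = (−1)(−k^2 + 11k − 28) + (7k − 49)
  −k^2 + 11k − 28 = (−(1/7)k + 4/7)(7k − 49) + (0)
Last nonzero remainder: 7k − 49. Dividing through by 7 gives the monic gcd k − 7.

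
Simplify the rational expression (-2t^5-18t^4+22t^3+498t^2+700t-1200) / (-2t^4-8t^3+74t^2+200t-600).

Euclidean algorithm in ℚ[t]:
  -2t^5-18t^4+22t^3+498t^2+700t-1200 = (t+5)(-2t^4-8t^3+74t^2+200t-600) + (-12t^3-72t^2+300t+1800)
  -2t^4-8t^3+74t^2+200t-600 = ((1/6)t-1/3)(-12t^3-72t^2+300t+1800) + (0)
Last nonzero remainder: -12t^3-72t^2+300t+1800. Dividing through by -12 gives the monic gcd t^3+6t^2-25t-150.
Cancel t^3+6t^2-25t-150 from numerator and denominator to get the reduced form.

(t^2+3t-4)/(t-2)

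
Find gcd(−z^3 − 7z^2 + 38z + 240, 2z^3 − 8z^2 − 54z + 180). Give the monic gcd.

z^2 − z − 30

By polynomial division,
  −z^3 − 7z^2 + 38z + 240 = (−1/2)(2z^3 − 8z^2 − 54z + 180) + (−11z^2 + 11z + 330)
  2z^3 − 8z^2 − 54z + 180 = (−(2/11)z + 6/11)(−11z^2 + 11z + 330) + (0)
Last nonzero remainder: −11z^2 + 11z + 330. Dividing through by −11 gives the monic gcd z^2 − z − 30.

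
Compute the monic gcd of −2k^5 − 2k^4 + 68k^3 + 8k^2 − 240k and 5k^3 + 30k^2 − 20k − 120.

Repeated division with remainder:
  −2k^5 − 2k^4 + 68k^3 + 8k^2 − 240k = (−(2/5)k^2 + 2k)(5k^3 + 30k^2 − 20k − 120) + (0)
Last nonzero remainder: 5k^3 + 30k^2 − 20k − 120. Dividing through by 5 gives the monic gcd k^3 + 6k^2 − 4k − 24.

k^3 + 6k^2 − 4k − 24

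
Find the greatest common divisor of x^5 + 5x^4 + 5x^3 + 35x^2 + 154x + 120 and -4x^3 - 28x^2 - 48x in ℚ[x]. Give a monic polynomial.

Apply the Euclidean algorithm:
  x^5 + 5x^4 + 5x^3 + 35x^2 + 154x + 120 = (-(1/4)x^2 + (1/2)x - 7/4)(-4x^3 - 28x^2 - 48x) + (10x^2 + 70x + 120)
  -4x^3 - 28x^2 - 48x = (-(2/5)x)(10x^2 + 70x + 120) + (0)
Last nonzero remainder: 10x^2 + 70x + 120. Dividing through by 10 gives the monic gcd x^2 + 7x + 12.

x^2 + 7x + 12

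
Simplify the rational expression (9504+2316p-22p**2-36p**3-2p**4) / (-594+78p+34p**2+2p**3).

(48+2p-p**2)/(-3+p)

By polynomial division,
  -2p**4-36p**3-22p**2+2316p+9504 = (-p-1)(2p**3+34p**2+78p-594) + (90p**2+1800p+8910)
  2p**3+34p**2+78p-594 = ((1/45)p-1/15)(90p**2+1800p+8910) + (0)
Last nonzero remainder: 90p**2+1800p+8910. Dividing through by 90 gives the monic gcd p**2+20p+99.
Cancel p**2+20p+99 from numerator and denominator to get the reduced form.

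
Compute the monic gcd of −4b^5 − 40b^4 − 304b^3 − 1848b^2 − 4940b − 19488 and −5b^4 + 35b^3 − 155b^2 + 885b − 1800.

Repeated division with remainder:
  −4b^5 − 40b^4 − 304b^3 − 1848b^2 − 4940b − 19488 = ((4/5)b + 68/5)(−5b^4 + 35b^3 − 155b^2 + 885b − 1800) + (−656b^3 − 448b^2 − 15536b + 4992)
  −5b^4 + 35b^3 − 155b^2 + 885b − 1800 = ((5/656)b − 1575/26896)(−656b^3 − 448b^2 − 15536b + 4992) + (−(105600/1681)b^2 − (105600/1681)b − 2534400/1681)
  −656b^3 − 448b^2 − 15536b + 4992 = ((68921/6600)b − 21853/6600)(−(105600/1681)b^2 − (105600/1681)b − 2534400/1681) + (0)
Last nonzero remainder: −(105600/1681)b^2 − (105600/1681)b − 2534400/1681. Dividing through by −105600/1681 gives the monic gcd b^2 + b + 24.

b^2 + b + 24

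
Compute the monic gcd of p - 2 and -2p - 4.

1

Euclidean algorithm in ℚ[p]:
  p - 2 = (-1/2)(-2p - 4) + (-4)
  -2p - 4 = ((1/2)p + 1)(-4) + (0)
The last nonzero remainder is the constant -4, so the polynomials are coprime and gcd = 1.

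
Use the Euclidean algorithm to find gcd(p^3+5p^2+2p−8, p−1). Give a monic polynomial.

p−1

Repeated division with remainder:
  p^3+5p^2+2p−8 = (p^2+6p+8)(p−1) + (0)
The last nonzero remainder p−1 is already monic.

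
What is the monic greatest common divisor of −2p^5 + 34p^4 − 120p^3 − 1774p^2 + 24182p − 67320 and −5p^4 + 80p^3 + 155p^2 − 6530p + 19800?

p^3 − 6p^2 − 91p + 396

Repeated division with remainder:
  −2p^5 + 34p^4 − 120p^3 − 1774p^2 + 24182p − 67320 = ((2/5)p − 2/5)(−5p^4 + 80p^3 + 155p^2 − 6530p + 19800) + (−150p^3 + 900p^2 + 13650p − 59400)
  −5p^4 + 80p^3 + 155p^2 − 6530p + 19800 = ((1/30)p − 1/3)(−150p^3 + 900p^2 + 13650p − 59400) + (0)
Last nonzero remainder: −150p^3 + 900p^2 + 13650p − 59400. Dividing through by −150 gives the monic gcd p^3 − 6p^2 − 91p + 396.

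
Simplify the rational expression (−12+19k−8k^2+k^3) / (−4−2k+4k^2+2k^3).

Euclidean algorithm in ℚ[k]:
  k^3−8k^2+19k−12 = (1/2)(2k^3+4k^2−2k−4) + (−10k^2+20k−10)
  2k^3+4k^2−2k−4 = (−(1/5)k−4/5)(−10k^2+20k−10) + (12k−12)
  −10k^2+20k−10 = (−(5/6)k+5/6)(12k−12) + (0)
Last nonzero remainder: 12k−12. Dividing through by 12 gives the monic gcd k−1.
Cancel k−1 from numerator and denominator to get the reduced form.

(12−7k+k^2)/(4+6k+2k^2)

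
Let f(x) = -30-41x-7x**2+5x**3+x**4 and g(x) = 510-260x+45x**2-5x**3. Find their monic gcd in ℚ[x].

-3+x

Apply the Euclidean algorithm:
  x**4+5x**3-7x**2-41x-30 = (-(1/5)x-14/5)(-5x**3+45x**2-260x+510) + (67x**2-667x+1398)
  -5x**3+45x**2-260x+510 = (-(5/67)x-320/4489)(67x**2-667x+1398) + (-(912250/4489)x+2736750/4489)
  67x**2-667x+1398 = (-(300763/912250)x+1045937/456125)(-(912250/4489)x+2736750/4489) + (0)
Last nonzero remainder: -(912250/4489)x+2736750/4489. Dividing through by -912250/4489 gives the monic gcd x-3.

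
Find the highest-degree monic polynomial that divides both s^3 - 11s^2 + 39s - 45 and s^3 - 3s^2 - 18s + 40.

Euclidean algorithm in ℚ[s]:
  s^3 - 11s^2 + 39s - 45 = (s^3 - 3s^2 - 18s + 40) + (-8s^2 + 57s - 85)
  s^3 - 3s^2 - 18s + 40 = (-(1/8)s - 33/64)(-8s^2 + 57s - 85) + ((49/64)s - 245/64)
  -8s^2 + 57s - 85 = (-(512/49)s + 1088/49)((49/64)s - 245/64) + (0)
Last nonzero remainder: (49/64)s - 245/64. Dividing through by 49/64 gives the monic gcd s - 5.

s - 5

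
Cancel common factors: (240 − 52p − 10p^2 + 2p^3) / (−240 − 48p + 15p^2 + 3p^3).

(−12 + 2p)/(12 + 3p)

Apply the Euclidean algorithm:
  2p^3 − 10p^2 − 52p + 240 = (2/3)(3p^3 + 15p^2 − 48p − 240) + (−20p^2 − 20p + 400)
  3p^3 + 15p^2 − 48p − 240 = (−(3/20)p − 3/5)(−20p^2 − 20p + 400) + (0)
Last nonzero remainder: −20p^2 − 20p + 400. Dividing through by −20 gives the monic gcd p^2 + p − 20.
Cancel p^2 + p − 20 from numerator and denominator to get the reduced form.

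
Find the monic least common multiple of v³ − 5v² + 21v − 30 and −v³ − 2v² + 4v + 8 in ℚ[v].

Euclidean algorithm in ℚ[v]:
  v³ − 5v² + 21v − 30 = (−1)(−v³ − 2v² + 4v + 8) + (−7v² + 25v − 22)
  −v³ − 2v² + 4v + 8 = ((1/7)v + 39/49)(−7v² + 25v − 22) + (−(625/49)v + 1250/49)
  −7v² + 25v − 22 = ((343/625)v − 539/625)(−(625/49)v + 1250/49) + (0)
Last nonzero remainder: −(625/49)v + 1250/49. Dividing through by −625/49 gives the monic gcd v − 2.
Then lcm(f, g) = f·g / gcd(f, g); expanding and making the result monic gives the answer.

v⁵ − v⁴ + 5v³ + 34v² − 36v − 120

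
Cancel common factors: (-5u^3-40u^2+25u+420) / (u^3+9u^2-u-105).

(-5u-20)/(u+5)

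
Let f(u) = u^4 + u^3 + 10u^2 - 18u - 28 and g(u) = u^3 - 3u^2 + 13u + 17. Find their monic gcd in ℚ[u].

u + 1

By polynomial division,
  u^4 + u^3 + 10u^2 - 18u - 28 = (u + 4)(u^3 - 3u^2 + 13u + 17) + (9u^2 - 87u - 96)
  u^3 - 3u^2 + 13u + 17 = ((1/9)u + 20/27)(9u^2 - 87u - 96) + ((793/9)u + 793/9)
  9u^2 - 87u - 96 = ((81/793)u - 864/793)((793/9)u + 793/9) + (0)
Last nonzero remainder: (793/9)u + 793/9. Dividing through by 793/9 gives the monic gcd u + 1.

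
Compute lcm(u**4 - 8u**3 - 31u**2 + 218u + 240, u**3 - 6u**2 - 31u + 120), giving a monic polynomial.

u**5 - 11u**4 - 7u**3 + 311u**2 - 414u - 720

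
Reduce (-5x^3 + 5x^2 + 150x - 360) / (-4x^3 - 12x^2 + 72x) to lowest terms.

Apply the Euclidean algorithm:
  -5x^3 + 5x^2 + 150x - 360 = (5/4)(-4x^3 - 12x^2 + 72x) + (20x^2 + 60x - 360)
  -4x^3 - 12x^2 + 72x = (-(1/5)x)(20x^2 + 60x - 360) + (0)
Last nonzero remainder: 20x^2 + 60x - 360. Dividing through by 20 gives the monic gcd x^2 + 3x - 18.
Cancel x^2 + 3x - 18 from numerator and denominator to get the reduced form.

(5x - 20)/(4x)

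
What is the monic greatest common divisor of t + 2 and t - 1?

1

Repeated division with remainder:
  t + 2 = (t - 1) + (3)
  t - 1 = ((1/3)t - 1/3)(3) + (0)
The last nonzero remainder is the constant 3, so the polynomials are coprime and gcd = 1.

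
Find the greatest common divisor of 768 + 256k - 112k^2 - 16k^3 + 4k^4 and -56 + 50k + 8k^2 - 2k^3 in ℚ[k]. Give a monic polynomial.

Euclidean algorithm in ℚ[k]:
  4k^4 - 16k^3 - 112k^2 + 256k + 768 = (-2k)(-2k^3 + 8k^2 + 50k - 56) + (-12k^2 + 144k + 768)
  -2k^3 + 8k^2 + 50k - 56 = ((1/6)k + 4/3)(-12k^2 + 144k + 768) + (-270k - 1080)
  -12k^2 + 144k + 768 = ((2/45)k - 32/45)(-270k - 1080) + (0)
Last nonzero remainder: -270k - 1080. Dividing through by -270 gives the monic gcd k + 4.

4 + k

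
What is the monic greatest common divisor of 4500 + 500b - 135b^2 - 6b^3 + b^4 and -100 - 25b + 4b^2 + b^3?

5 + b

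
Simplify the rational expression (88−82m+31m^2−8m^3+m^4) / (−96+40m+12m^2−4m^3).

(−11+2m−m^2)/(12+4m)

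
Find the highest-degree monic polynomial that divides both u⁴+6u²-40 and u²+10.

u²+10

Apply the Euclidean algorithm:
  u⁴+6u²-40 = (u²-4)(u²+10) + (0)
The last nonzero remainder u²+10 is already monic.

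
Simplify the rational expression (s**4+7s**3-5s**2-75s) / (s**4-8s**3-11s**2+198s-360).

(s**2+5s)/(s**2-10s+24)

Euclidean algorithm in ℚ[s]:
  s**4+7s**3-5s**2-75s = (s**4-8s**3-11s**2+198s-360) + (15s**3+6s**2-273s+360)
  s**4-8s**3-11s**2+198s-360 = ((1/15)s-14/25)(15s**3+6s**2-273s+360) + ((264/25)s**2+(528/25)s-792/5)
  15s**3+6s**2-273s+360 = ((125/88)s-25/11)((264/25)s**2+(528/25)s-792/5) + (0)
Last nonzero remainder: (264/25)s**2+(528/25)s-792/5. Dividing through by 264/25 gives the monic gcd s**2+2s-15.
Cancel s**2+2s-15 from numerator and denominator to get the reduced form.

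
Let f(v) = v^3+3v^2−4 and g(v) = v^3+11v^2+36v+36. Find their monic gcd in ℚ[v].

Repeated division with remainder:
  v^3+3v^2−4 = (v^3+11v^2+36v+36) + (−8v^2−36v−40)
  v^3+11v^2+36v+36 = (−(1/8)v−13/16)(−8v^2−36v−40) + ((7/4)v+7/2)
  −8v^2−36v−40 = (−(32/7)v−80/7)((7/4)v+7/2) + (0)
Last nonzero remainder: (7/4)v+7/2. Dividing through by 7/4 gives the monic gcd v+2.

v+2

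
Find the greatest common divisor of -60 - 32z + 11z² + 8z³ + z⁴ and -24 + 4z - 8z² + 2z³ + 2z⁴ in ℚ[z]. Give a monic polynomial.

Apply the Euclidean algorithm:
  z⁴ + 8z³ + 11z² - 32z - 60 = (1/2)(2z⁴ + 2z³ - 8z² + 4z - 24) + (7z³ + 15z² - 34z - 48)
  2z⁴ + 2z³ - 8z² + 4z - 24 = ((2/7)z - 16/49)(7z³ + 15z² - 34z - 48) + ((324/49)z² + (324/49)z - 1944/49)
  7z³ + 15z² - 34z - 48 = ((343/324)z + 98/81)((324/49)z² + (324/49)z - 1944/49) + (0)
Last nonzero remainder: (324/49)z² + (324/49)z - 1944/49. Dividing through by 324/49 gives the monic gcd z² + z - 6.

-6 + z + z²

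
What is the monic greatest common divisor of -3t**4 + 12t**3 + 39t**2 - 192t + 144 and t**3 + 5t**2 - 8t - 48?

Repeated division with remainder:
  -3t**4 + 12t**3 + 39t**2 - 192t + 144 = (-3t + 27)(t**3 + 5t**2 - 8t - 48) + (-120t**2 - 120t + 1440)
  t**3 + 5t**2 - 8t - 48 = (-(1/120)t - 1/30)(-120t**2 - 120t + 1440) + (0)
Last nonzero remainder: -120t**2 - 120t + 1440. Dividing through by -120 gives the monic gcd t**2 + t - 12.

t**2 + t - 12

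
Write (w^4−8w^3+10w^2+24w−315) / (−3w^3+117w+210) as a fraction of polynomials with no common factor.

By polynomial division,
  w^4−8w^3+10w^2+24w−315 = (−(1/3)w+8/3)(−3w^3+117w+210) + (49w^2−218w−875)
  −3w^3+117w+210 = (−(3/49)w−654/2401)(49w^2−218w−875) + ((9720/2401)w−9720/343)
  49w^2−218w−875 = ((117649/9720)w+60025/1944)((9720/2401)w−9720/343) + (0)
Last nonzero remainder: (9720/2401)w−9720/343. Dividing through by 9720/2401 gives the monic gcd w−7.
Cancel w−7 from numerator and denominator to get the reduced form.

(−w^3+w^2−3w−45)/(3w^2+21w+30)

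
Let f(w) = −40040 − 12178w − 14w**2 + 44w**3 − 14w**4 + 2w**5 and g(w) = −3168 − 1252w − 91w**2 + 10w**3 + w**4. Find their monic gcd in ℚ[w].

−44 − 7w + w**2

Euclidean algorithm in ℚ[w]:
  2w**5 − 14w**4 + 44w**3 − 14w**2 − 12178w − 40040 = (2w − 34)(w**4 + 10w**3 − 91w**2 − 1252w − 3168) + (566w**3 − 604w**2 − 48410w − 147752)
  w**4 + 10w**3 − 91w**2 − 1252w − 3168 = ((1/566)w + 1566/80089)(566w**3 − 604w**2 − 48410w − 147752) + ((507780/80089)w**2 − (3554460/80089)w − 22342320/80089)
  566w**3 − 604w**2 − 48410w − 147752 = ((22665187/253890)w + 134469431/253890)((507780/80089)w**2 − (3554460/80089)w − 22342320/80089) + (0)
Last nonzero remainder: (507780/80089)w**2 − (3554460/80089)w − 22342320/80089. Dividing through by 507780/80089 gives the monic gcd w**2 − 7w − 44.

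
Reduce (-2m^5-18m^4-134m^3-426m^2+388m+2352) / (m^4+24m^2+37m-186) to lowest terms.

(-2m^3-16m^2-130m-392)/(m^2-m+31)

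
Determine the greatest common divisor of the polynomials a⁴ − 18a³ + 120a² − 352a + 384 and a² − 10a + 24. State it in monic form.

a² − 10a + 24

By polynomial division,
  a⁴ − 18a³ + 120a² − 352a + 384 = (a² − 8a + 16)(a² − 10a + 24) + (0)
The last nonzero remainder a² − 10a + 24 is already monic.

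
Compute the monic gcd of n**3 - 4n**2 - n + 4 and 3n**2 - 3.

n**2 - 1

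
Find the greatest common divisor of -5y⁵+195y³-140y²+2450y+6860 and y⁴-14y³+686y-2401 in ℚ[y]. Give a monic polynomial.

y²-49

Repeated division with remainder:
  -5y⁵+195y³-140y²+2450y+6860 = (-5y-70)(y⁴-14y³+686y-2401) + (-785y³+3290y²+38465y-161210)
  y⁴-14y³+686y-2401 = (-(1/785)y+308/24649)(-785y³+3290y²+38465y-161210) + ((194481/24649)y²-9529569/24649)
  -785y³+3290y²+38465y-161210 = (-(19349465/194481)y+11585030/27783)((194481/24649)y²-9529569/24649) + (0)
Last nonzero remainder: (194481/24649)y²-9529569/24649. Dividing through by 194481/24649 gives the monic gcd y²-49.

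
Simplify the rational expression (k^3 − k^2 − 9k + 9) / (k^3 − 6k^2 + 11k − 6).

(k + 3)/(k − 2)

Apply the Euclidean algorithm:
  k^3 − k^2 − 9k + 9 = (k^3 − 6k^2 + 11k − 6) + (5k^2 − 20k + 15)
  k^3 − 6k^2 + 11k − 6 = ((1/5)k − 2/5)(5k^2 − 20k + 15) + (0)
Last nonzero remainder: 5k^2 − 20k + 15. Dividing through by 5 gives the monic gcd k^2 − 4k + 3.
Cancel k^2 − 4k + 3 from numerator and denominator to get the reduced form.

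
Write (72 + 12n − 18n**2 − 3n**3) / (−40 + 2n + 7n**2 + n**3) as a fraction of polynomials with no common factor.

(−36 − 24n − 3n**2)/(20 + 9n + n**2)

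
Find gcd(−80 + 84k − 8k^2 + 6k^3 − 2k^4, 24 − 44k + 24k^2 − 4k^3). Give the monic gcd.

−1 + k

By polynomial division,
  −2k^4 + 6k^3 − 8k^2 + 84k − 80 = ((1/2)k + 3/2)(−4k^3 + 24k^2 − 44k + 24) + (−22k^2 + 138k − 116)
  −4k^3 + 24k^2 − 44k + 24 = ((2/11)k + 6/121)(−22k^2 + 138k − 116) + (−(3600/121)k + 3600/121)
  −22k^2 + 138k − 116 = ((1331/1800)k − 3509/900)(−(3600/121)k + 3600/121) + (0)
Last nonzero remainder: −(3600/121)k + 3600/121. Dividing through by −3600/121 gives the monic gcd k − 1.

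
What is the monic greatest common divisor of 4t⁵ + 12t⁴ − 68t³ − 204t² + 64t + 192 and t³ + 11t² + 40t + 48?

By polynomial division,
  4t⁵ + 12t⁴ − 68t³ − 204t² + 64t + 192 = (4t² − 32t + 124)(t³ + 11t² + 40t + 48) + (−480t² − 3360t − 5760)
  t³ + 11t² + 40t + 48 = (−(1/480)t − 1/120)(−480t² − 3360t − 5760) + (0)
Last nonzero remainder: −480t² − 3360t − 5760. Dividing through by −480 gives the monic gcd t² + 7t + 12.

t² + 7t + 12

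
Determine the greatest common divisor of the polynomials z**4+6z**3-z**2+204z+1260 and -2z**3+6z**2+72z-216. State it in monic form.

z+6

Euclidean algorithm in ℚ[z]:
  z**4+6z**3-z**2+204z+1260 = (-(1/2)z-9/2)(-2z**3+6z**2+72z-216) + (62z**2+420z+288)
  -2z**3+6z**2+72z-216 = (-(1/31)z+303/961)(62z**2+420z+288) + (-(49140/961)z-294840/961)
  62z**2+420z+288 = (-(29791/24570)z-3844/4095)(-(49140/961)z-294840/961) + (0)
Last nonzero remainder: -(49140/961)z-294840/961. Dividing through by -49140/961 gives the monic gcd z+6.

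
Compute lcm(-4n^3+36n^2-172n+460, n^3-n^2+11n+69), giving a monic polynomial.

n^4-6n^3+16n^2+14n-345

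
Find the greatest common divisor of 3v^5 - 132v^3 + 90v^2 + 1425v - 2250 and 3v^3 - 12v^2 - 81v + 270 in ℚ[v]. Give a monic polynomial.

v^2 + 2v - 15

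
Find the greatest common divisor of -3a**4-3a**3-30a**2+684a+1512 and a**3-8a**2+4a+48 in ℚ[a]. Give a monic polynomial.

a**2-4a-12

Euclidean algorithm in ℚ[a]:
  -3a**4-3a**3-30a**2+684a+1512 = (-3a-27)(a**3-8a**2+4a+48) + (-234a**2+936a+2808)
  a**3-8a**2+4a+48 = (-(1/234)a+2/117)(-234a**2+936a+2808) + (0)
Last nonzero remainder: -234a**2+936a+2808. Dividing through by -234 gives the monic gcd a**2-4a-12.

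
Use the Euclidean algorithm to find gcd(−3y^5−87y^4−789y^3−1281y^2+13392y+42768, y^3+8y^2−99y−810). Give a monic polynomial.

y^2+18y+81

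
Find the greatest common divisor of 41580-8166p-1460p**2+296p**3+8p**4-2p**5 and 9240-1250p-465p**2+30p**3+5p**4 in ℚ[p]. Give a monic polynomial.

-462-53p+10p**2+p**3

Repeated division with remainder:
  -2p**5+8p**4+296p**3-1460p**2-8166p+41580 = (-(2/5)p+4)(5p**4+30p**3-465p**2-1250p+9240) + (-10p**3-100p**2+530p+4620)
  5p**4+30p**3-465p**2-1250p+9240 = (-(1/2)p+2)(-10p**3-100p**2+530p+4620) + (0)
Last nonzero remainder: -10p**3-100p**2+530p+4620. Dividing through by -10 gives the monic gcd p**3+10p**2-53p-462.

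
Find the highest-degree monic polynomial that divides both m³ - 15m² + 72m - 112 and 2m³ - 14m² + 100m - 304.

m - 4

Repeated division with remainder:
  m³ - 15m² + 72m - 112 = (1/2)(2m³ - 14m² + 100m - 304) + (-8m² + 22m + 40)
  2m³ - 14m² + 100m - 304 = (-(1/4)m + 17/16)(-8m² + 22m + 40) + ((693/8)m - 693/2)
  -8m² + 22m + 40 = (-(64/693)m - 80/693)((693/8)m - 693/2) + (0)
Last nonzero remainder: (693/8)m - 693/2. Dividing through by 693/8 gives the monic gcd m - 4.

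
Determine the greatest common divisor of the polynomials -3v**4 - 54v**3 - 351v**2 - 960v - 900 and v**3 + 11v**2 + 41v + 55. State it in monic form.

v + 5

Euclidean algorithm in ℚ[v]:
  -3v**4 - 54v**3 - 351v**2 - 960v - 900 = (-3v - 21)(v**3 + 11v**2 + 41v + 55) + (3v**2 + 66v + 255)
  v**3 + 11v**2 + 41v + 55 = ((1/3)v - 11/3)(3v**2 + 66v + 255) + (198v + 990)
  3v**2 + 66v + 255 = ((1/66)v + 17/66)(198v + 990) + (0)
Last nonzero remainder: 198v + 990. Dividing through by 198 gives the monic gcd v + 5.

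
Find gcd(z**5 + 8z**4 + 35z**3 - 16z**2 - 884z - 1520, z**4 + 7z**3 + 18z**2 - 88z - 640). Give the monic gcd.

z**2 + z - 20

Apply the Euclidean algorithm:
  z**5 + 8z**4 + 35z**3 - 16z**2 - 884z - 1520 = (z + 1)(z**4 + 7z**3 + 18z**2 - 88z - 640) + (10z**3 + 54z**2 - 156z - 880)
  z**4 + 7z**3 + 18z**2 - 88z - 640 = ((1/10)z + 4/25)(10z**3 + 54z**2 - 156z - 880) + ((624/25)z**2 + (624/25)z - 2496/5)
  10z**3 + 54z**2 - 156z - 880 = ((125/312)z + 275/156)((624/25)z**2 + (624/25)z - 2496/5) + (0)
Last nonzero remainder: (624/25)z**2 + (624/25)z - 2496/5. Dividing through by 624/25 gives the monic gcd z**2 + z - 20.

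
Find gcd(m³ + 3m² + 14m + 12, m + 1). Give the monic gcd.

m + 1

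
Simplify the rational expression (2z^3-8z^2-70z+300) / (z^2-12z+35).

(2z^2+2z-60)/(z-7)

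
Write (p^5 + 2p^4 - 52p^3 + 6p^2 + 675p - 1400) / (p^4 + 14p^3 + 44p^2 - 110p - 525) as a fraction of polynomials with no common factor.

(p^3 - 10p^2 + 33p - 40)/(p^2 + 2p - 15)

By polynomial division,
  p^5 + 2p^4 - 52p^3 + 6p^2 + 675p - 1400 = (p - 12)(p^4 + 14p^3 + 44p^2 - 110p - 525) + (72p^3 + 644p^2 - 120p - 7700)
  p^4 + 14p^3 + 44p^2 - 110p - 525 = ((1/72)p + 91/1296)(72p^3 + 644p^2 - 120p - 7700) + ((145/324)p^2 + (145/27)p + 5075/324)
  72p^3 + 644p^2 - 120p - 7700 = ((23328/145)p - 14256/29)((145/324)p^2 + (145/27)p + 5075/324) + (0)
Last nonzero remainder: (145/324)p^2 + (145/27)p + 5075/324. Dividing through by 145/324 gives the monic gcd p^2 + 12p + 35.
Cancel p^2 + 12p + 35 from numerator and denominator to get the reduced form.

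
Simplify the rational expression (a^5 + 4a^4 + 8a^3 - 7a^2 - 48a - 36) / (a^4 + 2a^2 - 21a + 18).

Euclidean algorithm in ℚ[a]:
  a^5 + 4a^4 + 8a^3 - 7a^2 - 48a - 36 = (a + 4)(a^4 + 2a^2 - 21a + 18) + (6a^3 + 6a^2 + 18a - 108)
  a^4 + 2a^2 - 21a + 18 = ((1/6)a - 1/6)(6a^3 + 6a^2 + 18a - 108) + (0)
Last nonzero remainder: 6a^3 + 6a^2 + 18a - 108. Dividing through by 6 gives the monic gcd a^3 + a^2 + 3a - 18.
Cancel a^3 + a^2 + 3a - 18 from numerator and denominator to get the reduced form.

(a^2 + 3a + 2)/(a - 1)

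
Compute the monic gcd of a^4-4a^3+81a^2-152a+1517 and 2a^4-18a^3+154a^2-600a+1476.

a^2-3a+41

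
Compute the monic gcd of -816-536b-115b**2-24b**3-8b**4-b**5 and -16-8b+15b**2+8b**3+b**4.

16+8b+b**2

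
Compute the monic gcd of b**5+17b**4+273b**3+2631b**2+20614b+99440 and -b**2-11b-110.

b**2+11b+110

Apply the Euclidean algorithm:
  b**5+17b**4+273b**3+2631b**2+20614b+99440 = (-b**3-6b**2-97b-904)(-b**2-11b-110) + (0)
Last nonzero remainder: -b**2-11b-110. Dividing through by -1 gives the monic gcd b**2+11b+110.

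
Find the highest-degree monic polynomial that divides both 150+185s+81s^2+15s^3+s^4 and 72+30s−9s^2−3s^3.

2+s

Euclidean algorithm in ℚ[s]:
  s^4+15s^3+81s^2+185s+150 = (−(1/3)s−4)(−3s^3−9s^2+30s+72) + (55s^2+329s+438)
  −3s^3−9s^2+30s+72 = (−(3/55)s+492/3025)(55s^2+329s+438) + ((1152/3025)s+2304/3025)
  55s^2+329s+438 = ((166375/1152)s+220825/384)((1152/3025)s+2304/3025) + (0)
Last nonzero remainder: (1152/3025)s+2304/3025. Dividing through by 1152/3025 gives the monic gcd s+2.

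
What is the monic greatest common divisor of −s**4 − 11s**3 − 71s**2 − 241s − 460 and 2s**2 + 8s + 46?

Euclidean algorithm in ℚ[s]:
  −s**4 − 11s**3 − 71s**2 − 241s − 460 = (−(1/2)s**2 − (7/2)s − 10)(2s**2 + 8s + 46) + (0)
Last nonzero remainder: 2s**2 + 8s + 46. Dividing through by 2 gives the monic gcd s**2 + 4s + 23.

s**2 + 4s + 23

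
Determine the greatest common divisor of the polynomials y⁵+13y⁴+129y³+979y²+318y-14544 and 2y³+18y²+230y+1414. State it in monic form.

Apply the Euclidean algorithm:
  y⁵+13y⁴+129y³+979y²+318y-14544 = ((1/2)y²+2y-11)(2y³+18y²+230y+1414) + (10y²+20y+1010)
  2y³+18y²+230y+1414 = ((1/5)y+7/5)(10y²+20y+1010) + (0)
Last nonzero remainder: 10y²+20y+1010. Dividing through by 10 gives the monic gcd y²+2y+101.

y²+2y+101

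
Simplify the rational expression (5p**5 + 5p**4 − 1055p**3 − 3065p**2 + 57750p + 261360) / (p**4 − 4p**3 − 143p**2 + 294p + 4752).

(5p**2 − 15p − 440)/(p − 8)

Apply the Euclidean algorithm:
  5p**5 + 5p**4 − 1055p**3 − 3065p**2 + 57750p + 261360 = (5p + 25)(p**4 − 4p**3 − 143p**2 + 294p + 4752) + (−240p**3 − 960p**2 + 26640p + 142560)
  p**4 − 4p**3 − 143p**2 + 294p + 4752 = (−(1/240)p + 1/30)(−240p**3 − 960p**2 + 26640p + 142560) + (0)
Last nonzero remainder: −240p**3 − 960p**2 + 26640p + 142560. Dividing through by −240 gives the monic gcd p**3 + 4p**2 − 111p − 594.
Cancel p**3 + 4p**2 − 111p − 594 from numerator and denominator to get the reduced form.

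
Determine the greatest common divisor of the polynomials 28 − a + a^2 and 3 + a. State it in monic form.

1

Euclidean algorithm in ℚ[a]:
  a^2 − a + 28 = (a − 4)(a + 3) + (40)
  a + 3 = ((1/40)a + 3/40)(40) + (0)
The last nonzero remainder is the constant 40, so the polynomials are coprime and gcd = 1.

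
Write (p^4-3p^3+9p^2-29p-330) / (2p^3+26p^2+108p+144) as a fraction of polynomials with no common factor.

By polynomial division,
  p^4-3p^3+9p^2-29p-330 = ((1/2)p-8)(2p^3+26p^2+108p+144) + (163p^2+763p+822)
  2p^3+26p^2+108p+144 = ((2/163)p+2712/26569)(163p^2+763p+822) + ((532224/26569)p+1596672/26569)
  163p^2+763p+822 = ((4330747/532224)p+3639953/266112)((532224/26569)p+1596672/26569) + (0)
Last nonzero remainder: (532224/26569)p+1596672/26569. Dividing through by 532224/26569 gives the monic gcd p+3.
Cancel p+3 from numerator and denominator to get the reduced form.

(p^3-6p^2+27p-110)/(2p^2+20p+48)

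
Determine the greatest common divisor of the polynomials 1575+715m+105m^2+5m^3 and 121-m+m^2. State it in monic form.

1

By polynomial division,
  5m^3+105m^2+715m+1575 = (5m+110)(m^2-m+121) + (220m-11735)
  m^2-m+121 = ((1/220)m+2303/9680)(220m-11735) + (5639397/1936)
  220m-11735 = ((425920/5639397)m-22718960/5639397)(5639397/1936) + (0)
The last nonzero remainder is the constant 5639397/1936, so the polynomials are coprime and gcd = 1.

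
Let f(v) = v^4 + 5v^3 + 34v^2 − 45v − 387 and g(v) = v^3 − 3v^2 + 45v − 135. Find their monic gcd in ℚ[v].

v − 3

Repeated division with remainder:
  v^4 + 5v^3 + 34v^2 − 45v − 387 = (v + 8)(v^3 − 3v^2 + 45v − 135) + (13v^2 − 270v + 693)
  v^3 − 3v^2 + 45v − 135 = ((1/13)v + 231/169)(13v^2 − 270v + 693) + ((60966/169)v − 182898/169)
  13v^2 − 270v + 693 = ((2197/60966)v − 13013/20322)((60966/169)v − 182898/169) + (0)
Last nonzero remainder: (60966/169)v − 182898/169. Dividing through by 60966/169 gives the monic gcd v − 3.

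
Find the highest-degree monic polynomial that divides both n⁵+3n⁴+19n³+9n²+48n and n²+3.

n²+3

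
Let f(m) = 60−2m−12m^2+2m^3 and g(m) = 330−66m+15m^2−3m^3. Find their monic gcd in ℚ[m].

−5+m

Euclidean algorithm in ℚ[m]:
  2m^3−12m^2−2m+60 = (−2/3)(−3m^3+15m^2−66m+330) + (−2m^2−46m+280)
  −3m^3+15m^2−66m+330 = ((3/2)m−42)(−2m^2−46m+280) + (−2418m+12090)
  −2m^2−46m+280 = ((1/1209)m+28/1209)(−2418m+12090) + (0)
Last nonzero remainder: −2418m+12090. Dividing through by −2418 gives the monic gcd m−5.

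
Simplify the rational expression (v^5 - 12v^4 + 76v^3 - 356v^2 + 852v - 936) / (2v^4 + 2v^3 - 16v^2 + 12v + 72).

(v^3 - 8v^2 + 38v - 156)/(2v^2 + 10v + 12)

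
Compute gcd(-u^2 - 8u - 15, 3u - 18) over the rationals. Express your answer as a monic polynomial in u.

1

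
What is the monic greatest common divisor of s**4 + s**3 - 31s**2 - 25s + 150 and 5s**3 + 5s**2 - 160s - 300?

s + 5

By polynomial division,
  s**4 + s**3 - 31s**2 - 25s + 150 = ((1/5)s)(5s**3 + 5s**2 - 160s - 300) + (s**2 + 35s + 150)
  5s**3 + 5s**2 - 160s - 300 = (5s - 170)(s**2 + 35s + 150) + (5040s + 25200)
  s**2 + 35s + 150 = ((1/5040)s + 1/168)(5040s + 25200) + (0)
Last nonzero remainder: 5040s + 25200. Dividing through by 5040 gives the monic gcd s + 5.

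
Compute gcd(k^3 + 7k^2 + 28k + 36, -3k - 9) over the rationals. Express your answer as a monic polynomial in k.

1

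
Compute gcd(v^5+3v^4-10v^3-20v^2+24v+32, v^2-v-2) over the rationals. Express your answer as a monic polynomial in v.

Apply the Euclidean algorithm:
  v^5+3v^4-10v^3-20v^2+24v+32 = (v^3+4v^2-4v-16)(v^2-v-2) + (0)
The last nonzero remainder v^2-v-2 is already monic.

v^2-v-2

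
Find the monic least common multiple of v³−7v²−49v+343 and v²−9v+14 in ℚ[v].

v⁴−9v³−35v²+441v−686

Apply the Euclidean algorithm:
  v³−7v²−49v+343 = (v+2)(v²−9v+14) + (−45v+315)
  v²−9v+14 = (−(1/45)v+2/45)(−45v+315) + (0)
Last nonzero remainder: −45v+315. Dividing through by −45 gives the monic gcd v−7.
Then lcm(f, g) = f·g / gcd(f, g); expanding and making the result monic gives the answer.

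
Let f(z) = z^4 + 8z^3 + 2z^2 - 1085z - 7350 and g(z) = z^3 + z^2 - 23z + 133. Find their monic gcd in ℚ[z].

Repeated division with remainder:
  z^4 + 8z^3 + 2z^2 - 1085z - 7350 = (z + 7)(z^3 + z^2 - 23z + 133) + (18z^2 - 1057z - 8281)
  z^3 + z^2 - 23z + 133 = ((1/18)z + 1075/324)(18z^2 - 1057z - 8281) + ((1277881/324)z + 8945167/324)
  18z^2 - 1057z - 8281 = ((5832/1277881)z - 383292/1277881)((1277881/324)z + 8945167/324) + (0)
Last nonzero remainder: (1277881/324)z + 8945167/324. Dividing through by 1277881/324 gives the monic gcd z + 7.

z + 7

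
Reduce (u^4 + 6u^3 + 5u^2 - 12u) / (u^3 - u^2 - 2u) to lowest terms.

By polynomial division,
  u^4 + 6u^3 + 5u^2 - 12u = (u + 7)(u^3 - u^2 - 2u) + (14u^2 + 2u)
  u^3 - u^2 - 2u = ((1/14)u - 4/49)(14u^2 + 2u) + (-(90/49)u)
  14u^2 + 2u = (-(343/45)u - 49/45)(-(90/49)u) + (0)
Last nonzero remainder: -(90/49)u. Dividing through by -90/49 gives the monic gcd u.
Cancel u from numerator and denominator to get the reduced form.

(u^3 + 6u^2 + 5u - 12)/(u^2 - u - 2)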